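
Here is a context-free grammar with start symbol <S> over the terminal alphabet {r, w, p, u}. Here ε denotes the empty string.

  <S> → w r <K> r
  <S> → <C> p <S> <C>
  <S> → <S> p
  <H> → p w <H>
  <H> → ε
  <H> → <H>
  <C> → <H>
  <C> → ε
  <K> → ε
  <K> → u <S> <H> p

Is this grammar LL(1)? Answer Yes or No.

FIRST(<S>) = {p, w}
FIRST(<H>) = {ε, p}
FIRST(<C>) = {ε, p}
FIRST(<K>) = {ε, u}
FOLLOW(<S>) = {$, p}
FOLLOW(<H>) = {$, p}
FOLLOW(<C>) = {$, p}
FOLLOW(<K>) = {r}
Cell M[<C>, $] receives both <C> → <H> and <C> → ε — the grammar is not LL(1).

No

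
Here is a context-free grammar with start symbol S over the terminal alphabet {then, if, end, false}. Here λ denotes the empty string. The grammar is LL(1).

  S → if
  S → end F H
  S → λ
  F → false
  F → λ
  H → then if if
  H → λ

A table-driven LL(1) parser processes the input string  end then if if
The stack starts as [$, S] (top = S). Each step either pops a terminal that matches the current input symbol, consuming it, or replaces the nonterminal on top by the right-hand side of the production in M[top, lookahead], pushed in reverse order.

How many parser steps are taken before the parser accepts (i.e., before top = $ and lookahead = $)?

7

     Stack         Input             Action
  1  $ S           end then if if $  expand S → end F H
  2  $ H F end     end then if if $  match end
  3  $ H F         then if if $      expand F → λ
  4  $ H           then if if $      expand H → then if if
  5  $ if if then  then if if $      match then
  6  $ if if       if if $           match if
  7  $ if          if $              match if
Accept reached after 7 steps.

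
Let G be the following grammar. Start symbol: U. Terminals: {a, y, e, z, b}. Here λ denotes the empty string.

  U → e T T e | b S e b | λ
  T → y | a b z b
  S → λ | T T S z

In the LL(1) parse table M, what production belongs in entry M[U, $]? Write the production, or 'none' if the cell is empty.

FIRST(U): from U→e T T e we get {e}; from U→b S e b we get {b}; from U→λ we get {λ}. So FIRST(U) = {λ, b, e}.
FIRST(T): from T→y we get {y}; from T→a b z b we get {a}. So FIRST(T) = {a, y}.
FIRST(S): from S→λ we get {λ}; from S→T T S z we get {a, y}. So FIRST(S) = {λ, a, y}.
FOLLOW(U) includes $ since U is the start symbol.
FOLLOW(U): U appears on no right-hand side. Thus FOLLOW(U) = {$}.
For U → e T T e: FIRST(e T T e) = {e}, so it goes in M[U, t] for t ∈ {e}.
For U → b S e b: FIRST(b S e b) = {b}, so it goes in M[U, t] for t ∈ {b}.
For U → λ: FIRST(λ) = {λ}, so it goes in M[U, t] for t ∈ {}; since λ ∈ FIRST, also for every t ∈ FOLLOW(U) = {$}.

U → λ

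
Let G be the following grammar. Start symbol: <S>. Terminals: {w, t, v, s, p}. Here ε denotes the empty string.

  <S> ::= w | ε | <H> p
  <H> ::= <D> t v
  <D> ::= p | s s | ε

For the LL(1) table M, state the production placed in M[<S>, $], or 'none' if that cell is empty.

FIRST(<D>) = {ε, p, s}
FIRST(<H>) = {p, s, t}  (via <D> t v)
FIRST(<S>) = {ε, p, s, t, w}  (via <H> p)
FOLLOW(<S>) includes $ since <S> is the start symbol.
FOLLOW(<S>): <S> appears on no right-hand side. Thus FOLLOW(<S>) = {$}.
For <S> ::= w: FIRST(w) = {w}, so it goes in M[<S>, t] for t ∈ {w}.
For <S> ::= ε: FIRST(ε) = {ε}, so it goes in M[<S>, t] for t ∈ {}; since ε ∈ FIRST, also for every t ∈ FOLLOW(<S>) = {$}.
For <S> ::= <H> p: FIRST(<H> p) = {p, s, t}, so it goes in M[<S>, t] for t ∈ {p, s, t}.

<S> ::= ε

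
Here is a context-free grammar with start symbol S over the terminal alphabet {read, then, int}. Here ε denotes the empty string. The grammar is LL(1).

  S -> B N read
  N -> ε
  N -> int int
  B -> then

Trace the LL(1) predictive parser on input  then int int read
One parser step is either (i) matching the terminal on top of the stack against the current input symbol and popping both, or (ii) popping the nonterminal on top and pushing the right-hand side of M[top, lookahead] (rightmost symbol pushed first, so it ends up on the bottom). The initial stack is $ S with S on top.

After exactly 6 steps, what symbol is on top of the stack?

step 1: stack=$ S  input=then int int read $  — expand S -> B N read
step 2: stack=$ read N B  input=then int int read $  — expand B -> then
step 3: stack=$ read N then  input=then int int read $  — match then
step 4: stack=$ read N  input=int int read $  — expand N -> int int
step 5: stack=$ read int int  input=int int read $  — match int
step 6: stack=$ read int  input=int read $  — match int
Stack after step 6: $ read (top = read).

read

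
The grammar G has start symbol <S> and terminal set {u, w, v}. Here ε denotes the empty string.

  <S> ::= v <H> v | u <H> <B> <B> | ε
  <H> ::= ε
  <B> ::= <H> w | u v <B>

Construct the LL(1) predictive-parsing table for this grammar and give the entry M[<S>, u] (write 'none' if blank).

<S> ::= u <H> <B> <B>

FIRST(<S>): from <S>::=v <H> v we get {v}; from <S>::=u <H> <B> <B> we get {u}; from <S>::=ε we get {ε}. So FIRST(<S>) = {ε, u, v}.
FIRST(<H>): from <H>::=ε we get {ε}. So FIRST(<H>) = {ε}.
FIRST(<B>): from <B>::=<H> w we get {w}; from <B>::=u v <B> we get {u}. So FIRST(<B>) = {u, w}.
FOLLOW(<S>) includes $ since <S> is the start symbol.
FOLLOW(<S>): <S> appears on no right-hand side. Thus FOLLOW(<S>) = {$}.
For <S> ::= v <H> v: FIRST(v <H> v) = {v}, so it goes in M[<S>, t] for t ∈ {v}.
For <S> ::= u <H> <B> <B>: FIRST(u <H> <B> <B>) = {u}, so it goes in M[<S>, t] for t ∈ {u}.
For <S> ::= ε: FIRST(ε) = {ε}, so it goes in M[<S>, t] for t ∈ {}; since ε ∈ FIRST, also for every t ∈ FOLLOW(<S>) = {$}.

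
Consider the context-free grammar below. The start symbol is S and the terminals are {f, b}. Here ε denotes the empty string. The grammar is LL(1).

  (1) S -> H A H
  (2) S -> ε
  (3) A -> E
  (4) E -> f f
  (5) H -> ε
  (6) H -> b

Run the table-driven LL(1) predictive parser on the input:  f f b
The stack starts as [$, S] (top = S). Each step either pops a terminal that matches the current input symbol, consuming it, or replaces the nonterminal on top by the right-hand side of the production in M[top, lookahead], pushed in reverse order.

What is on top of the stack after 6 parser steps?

H

     Stack    Input    Action
  1  $ S      f f b $  expand S -> H A H
  2  $ H A H  f f b $  expand H -> ε
  3  $ H A    f f b $  expand A -> E
  4  $ H E    f f b $  expand E -> f f
  5  $ H f f  f f b $  match f
  6  $ H f    f b $    match f
Stack after step 6: $ H (top = H).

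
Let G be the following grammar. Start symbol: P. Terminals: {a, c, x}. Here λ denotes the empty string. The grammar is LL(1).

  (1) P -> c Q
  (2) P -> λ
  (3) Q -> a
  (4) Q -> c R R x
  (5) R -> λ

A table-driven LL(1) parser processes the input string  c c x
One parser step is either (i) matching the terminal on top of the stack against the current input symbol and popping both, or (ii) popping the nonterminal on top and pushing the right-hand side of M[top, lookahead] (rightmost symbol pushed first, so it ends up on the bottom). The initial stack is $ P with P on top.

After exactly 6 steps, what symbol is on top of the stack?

x

     Stack      Input    Action
  1  $ P        c c x $  expand P -> c Q
  2  $ Q c      c c x $  match c
  3  $ Q        c x $    expand Q -> c R R x
  4  $ x R R c  c x $    match c
  5  $ x R R    x $      expand R -> λ
  6  $ x R      x $      expand R -> λ
Stack after step 6: $ x (top = x).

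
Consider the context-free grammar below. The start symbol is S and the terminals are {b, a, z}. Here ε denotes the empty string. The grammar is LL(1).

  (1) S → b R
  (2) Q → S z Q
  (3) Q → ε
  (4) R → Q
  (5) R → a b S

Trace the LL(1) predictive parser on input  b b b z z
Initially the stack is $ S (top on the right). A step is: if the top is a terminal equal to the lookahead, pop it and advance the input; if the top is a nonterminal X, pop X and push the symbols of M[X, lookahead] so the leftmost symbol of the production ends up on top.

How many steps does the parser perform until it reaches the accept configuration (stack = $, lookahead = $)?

step 1: stack=$ S  input=b b b z z $  — expand S → b R
step 2: stack=$ R b  input=b b b z z $  — match b
step 3: stack=$ R  input=b b z z $  — expand R → Q
step 4: stack=$ Q  input=b b z z $  — expand Q → S z Q
step 5: stack=$ Q z S  input=b b z z $  — expand S → b R
step 6: stack=$ Q z R b  input=b b z z $  — match b
step 7: stack=$ Q z R  input=b z z $  — expand R → Q
step 8: stack=$ Q z Q  input=b z z $  — expand Q → S z Q
step 9: stack=$ Q z Q z S  input=b z z $  — expand S → b R
step 10: stack=$ Q z Q z R b  input=b z z $  — match b
step 11: stack=$ Q z Q z R  input=z z $  — expand R → Q
step 12: stack=$ Q z Q z Q  input=z z $  — expand Q → ε
step 13: stack=$ Q z Q z  input=z z $  — match z
step 14: stack=$ Q z Q  input=z $  — expand Q → ε
step 15: stack=$ Q z  input=z $  — match z
step 16: stack=$ Q  input=$  — expand Q → ε
Accept reached after 16 steps.

16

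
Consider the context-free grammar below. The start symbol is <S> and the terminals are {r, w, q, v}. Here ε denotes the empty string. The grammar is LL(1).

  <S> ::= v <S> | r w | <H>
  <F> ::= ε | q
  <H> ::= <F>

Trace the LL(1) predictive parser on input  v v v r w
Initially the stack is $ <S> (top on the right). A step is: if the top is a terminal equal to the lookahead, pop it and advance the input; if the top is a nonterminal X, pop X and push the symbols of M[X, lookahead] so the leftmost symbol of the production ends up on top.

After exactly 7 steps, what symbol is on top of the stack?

r

step 1: stack=$ <S>  input=v v v r w $  — expand <S> ::= v <S>
step 2: stack=$ <S> v  input=v v v r w $  — match v
step 3: stack=$ <S>  input=v v r w $  — expand <S> ::= v <S>
step 4: stack=$ <S> v  input=v v r w $  — match v
step 5: stack=$ <S>  input=v r w $  — expand <S> ::= v <S>
step 6: stack=$ <S> v  input=v r w $  — match v
step 7: stack=$ <S>  input=r w $  — expand <S> ::= r w
Stack after step 7: $ w r (top = r).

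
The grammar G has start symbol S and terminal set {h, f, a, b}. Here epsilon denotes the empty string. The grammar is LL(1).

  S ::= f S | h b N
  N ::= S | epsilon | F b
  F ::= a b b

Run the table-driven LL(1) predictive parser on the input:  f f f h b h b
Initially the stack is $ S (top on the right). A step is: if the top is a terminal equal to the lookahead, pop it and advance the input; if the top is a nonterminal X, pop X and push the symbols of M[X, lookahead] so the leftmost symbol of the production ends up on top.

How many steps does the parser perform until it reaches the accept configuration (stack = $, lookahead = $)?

      Stack    Input            Action
   1  $ S      f f f h b h b $  expand S ::= f S
   2  $ S f    f f f h b h b $  match f
   3  $ S      f f h b h b $    expand S ::= f S
   4  $ S f    f f h b h b $    match f
   5  $ S      f h b h b $      expand S ::= f S
   6  $ S f    f h b h b $      match f
   7  $ S      h b h b $        expand S ::= h b N
   8  $ N b h  h b h b $        match h
   9  $ N b    b h b $          match b
  10  $ N      h b $            expand N ::= S
  11  $ S      h b $            expand S ::= h b N
  12  $ N b h  h b $            match h
  13  $ N b    b $              match b
  14  $ N      $                expand N ::= epsilon
Accept reached after 14 steps.

14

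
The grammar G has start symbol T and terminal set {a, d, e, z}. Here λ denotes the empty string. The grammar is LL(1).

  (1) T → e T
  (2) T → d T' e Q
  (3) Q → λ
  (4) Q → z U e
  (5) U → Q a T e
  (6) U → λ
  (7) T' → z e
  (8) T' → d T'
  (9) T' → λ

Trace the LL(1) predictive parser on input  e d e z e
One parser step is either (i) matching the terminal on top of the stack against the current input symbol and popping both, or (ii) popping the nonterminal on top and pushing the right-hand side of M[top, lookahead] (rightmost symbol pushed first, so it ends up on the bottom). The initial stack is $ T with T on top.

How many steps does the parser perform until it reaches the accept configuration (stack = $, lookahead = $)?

step 1: stack=$ T  input=e d e z e $  — expand T → e T
step 2: stack=$ T e  input=e d e z e $  — match e
step 3: stack=$ T  input=d e z e $  — expand T → d T' e Q
step 4: stack=$ Q e T' d  input=d e z e $  — match d
step 5: stack=$ Q e T'  input=e z e $  — expand T' → λ
step 6: stack=$ Q e  input=e z e $  — match e
step 7: stack=$ Q  input=z e $  — expand Q → z U e
step 8: stack=$ e U z  input=z e $  — match z
step 9: stack=$ e U  input=e $  — expand U → λ
step 10: stack=$ e  input=e $  — match e
Accept reached after 10 steps.

10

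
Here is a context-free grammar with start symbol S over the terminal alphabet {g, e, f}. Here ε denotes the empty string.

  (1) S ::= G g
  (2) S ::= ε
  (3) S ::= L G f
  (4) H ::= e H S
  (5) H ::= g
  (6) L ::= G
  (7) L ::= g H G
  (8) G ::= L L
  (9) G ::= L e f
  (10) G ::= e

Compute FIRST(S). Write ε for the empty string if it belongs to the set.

FIRST(H): from H::=e H S we get {e}; from H::=g we get {g}. So FIRST(H) = {e, g}.
FIRST(S): from S::=G g we get {e, g}; from S::=ε we get {ε}; from S::=L G f we get {e, g}. So FIRST(S) = {ε, e, g}.
FIRST(L): from L::=G we get {e, g}; from L::=g H G we get {g}. So FIRST(L) = {e, g}.
FIRST(G): from G::=L L we get {e, g}; from G::=L e f we get {e, g}; from G::=e we get {e}. So FIRST(G) = {e, g}.

{ε, e, g}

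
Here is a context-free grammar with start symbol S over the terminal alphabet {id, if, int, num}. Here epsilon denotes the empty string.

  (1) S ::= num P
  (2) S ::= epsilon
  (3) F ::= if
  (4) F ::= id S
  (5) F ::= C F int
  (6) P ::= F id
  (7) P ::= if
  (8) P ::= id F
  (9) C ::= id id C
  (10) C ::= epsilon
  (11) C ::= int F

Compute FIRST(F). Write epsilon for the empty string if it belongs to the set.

FIRST(S) = {epsilon, num}
FIRST(C) = {epsilon, id, int}
FIRST(F) = {id, if, int}  (via C F int)
FIRST(P) = {id, if, int}  (via F id)

{id, if, int}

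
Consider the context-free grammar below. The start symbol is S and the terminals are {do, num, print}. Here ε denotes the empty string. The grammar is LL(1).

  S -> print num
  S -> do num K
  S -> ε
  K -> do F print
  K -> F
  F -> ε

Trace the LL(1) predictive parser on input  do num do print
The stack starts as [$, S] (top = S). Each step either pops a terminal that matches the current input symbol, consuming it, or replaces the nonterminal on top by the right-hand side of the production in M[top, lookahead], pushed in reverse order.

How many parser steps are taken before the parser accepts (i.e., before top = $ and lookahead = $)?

step 1: stack=$ S  input=do num do print $  — expand S -> do num K
step 2: stack=$ K num do  input=do num do print $  — match do
step 3: stack=$ K num  input=num do print $  — match num
step 4: stack=$ K  input=do print $  — expand K -> do F print
step 5: stack=$ print F do  input=do print $  — match do
step 6: stack=$ print F  input=print $  — expand F -> ε
step 7: stack=$ print  input=print $  — match print
Accept reached after 7 steps.

7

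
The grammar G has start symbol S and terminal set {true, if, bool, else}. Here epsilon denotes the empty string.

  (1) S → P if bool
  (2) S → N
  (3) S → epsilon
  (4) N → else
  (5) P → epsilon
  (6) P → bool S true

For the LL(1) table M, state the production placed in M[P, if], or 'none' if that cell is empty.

FIRST(N): from N→else we get {else}. So FIRST(N) = {else}.
FIRST(P): from P→epsilon we get {epsilon}; from P→bool S true we get {bool}. So FIRST(P) = {epsilon, bool}.
FIRST(S): from S→P if bool we get {bool, if}; from S→N we get {else}; from S→epsilon we get {epsilon}. So FIRST(S) = {epsilon, bool, else, if}.
FOLLOW(S) includes $ since S is the start symbol.
FOLLOW(P): in S→P if bool, P is followed by if bool with FIRST {if}. Thus FOLLOW(P) = {if}.
For P → epsilon: FIRST(epsilon) = {epsilon}, so it goes in M[P, t] for t ∈ {}; since epsilon ∈ FIRST, also for every t ∈ FOLLOW(P) = {if}.
For P → bool S true: FIRST(bool S true) = {bool}, so it goes in M[P, t] for t ∈ {bool}.

P → epsilon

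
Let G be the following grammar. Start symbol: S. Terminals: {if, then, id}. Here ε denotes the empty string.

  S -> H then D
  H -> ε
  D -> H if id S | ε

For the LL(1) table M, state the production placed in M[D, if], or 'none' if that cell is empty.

FIRST(H) = {ε}
FIRST(S) = {then}  (via H then D)
FIRST(D) = {ε, if}  (via H if id S)
FOLLOW(S) includes $ since S is the start symbol.
FOLLOW(S): in D->H if id S, the suffix after S is empty, so FOLLOW(S) ⊇ FOLLOW(D) = {$}. Thus FOLLOW(S) = {$}.
FOLLOW(D): in S->H then D, the suffix after D is empty, so FOLLOW(D) ⊇ FOLLOW(S) = {$}. Thus FOLLOW(D) = {$}.
For D -> H if id S: FIRST(H if id S) = {if}, so it goes in M[D, t] for t ∈ {if}.
For D -> ε: FIRST(ε) = {ε}, so it goes in M[D, t] for t ∈ {}; since ε ∈ FIRST, also for every t ∈ FOLLOW(D) = {$}.

D -> H if id S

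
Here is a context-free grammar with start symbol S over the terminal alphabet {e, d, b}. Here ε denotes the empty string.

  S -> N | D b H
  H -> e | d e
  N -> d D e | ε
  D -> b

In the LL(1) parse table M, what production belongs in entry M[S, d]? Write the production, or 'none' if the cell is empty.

FIRST(H): from H->e we get {e}; from H->d e we get {d}. So FIRST(H) = {d, e}.
FIRST(N): from N->d D e we get {d}; from N->ε we get {ε}. So FIRST(N) = {ε, d}.
FIRST(D): from D->b we get {b}. So FIRST(D) = {b}.
FIRST(S): from S->N we get {ε, d}; from S->D b H we get {b}. So FIRST(S) = {ε, b, d}.
FOLLOW(S) includes $ since S is the start symbol.
FOLLOW(S): S appears on no right-hand side. Thus FOLLOW(S) = {$}.
For S -> N: FIRST(N) = {ε, d}, so it goes in M[S, t] for t ∈ {d}; since ε ∈ FIRST, also for every t ∈ FOLLOW(S) = {$}.
For S -> D b H: FIRST(D b H) = {b}, so it goes in M[S, t] for t ∈ {b}.

S -> N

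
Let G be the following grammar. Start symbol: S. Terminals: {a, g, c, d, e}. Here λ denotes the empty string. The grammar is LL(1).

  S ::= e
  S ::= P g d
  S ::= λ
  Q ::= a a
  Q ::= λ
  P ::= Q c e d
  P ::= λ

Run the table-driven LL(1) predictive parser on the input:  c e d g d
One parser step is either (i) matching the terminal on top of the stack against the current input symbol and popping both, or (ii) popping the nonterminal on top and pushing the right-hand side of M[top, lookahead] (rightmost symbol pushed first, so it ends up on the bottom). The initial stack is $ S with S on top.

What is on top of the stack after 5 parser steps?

     Stack          Input        Action
  1  $ S            c e d g d $  expand S ::= P g d
  2  $ d g P        c e d g d $  expand P ::= Q c e d
  3  $ d g d e c Q  c e d g d $  expand Q ::= λ
  4  $ d g d e c    c e d g d $  match c
  5  $ d g d e      e d g d $    match e
Stack after step 5: $ d g d (top = d).

d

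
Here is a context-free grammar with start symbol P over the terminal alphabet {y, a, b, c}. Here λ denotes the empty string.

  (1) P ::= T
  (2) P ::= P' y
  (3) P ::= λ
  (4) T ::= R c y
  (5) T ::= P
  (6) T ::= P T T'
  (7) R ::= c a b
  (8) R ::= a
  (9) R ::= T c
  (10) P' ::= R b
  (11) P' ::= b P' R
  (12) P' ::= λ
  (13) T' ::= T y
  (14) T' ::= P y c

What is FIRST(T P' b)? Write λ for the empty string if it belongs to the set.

FIRST(P): from P::=T we get {λ, a, b, c, y}; from P::=P' y we get {a, b, c, y}; from P::=λ we get {λ}. So FIRST(P) = {λ, a, b, c, y}.
FIRST(T): from T::=R c y we get {a, b, c, y}; from T::=P we get {λ, a, b, c, y}; from T::=P T T' we get {a, b, c, y}. So FIRST(T) = {λ, a, b, c, y}.
FIRST(R): from R::=c a b we get {c}; from R::=a we get {a}; from R::=T c we get {a, b, c, y}. So FIRST(R) = {a, b, c, y}.
FIRST(T'): from T'::=T y we get {a, b, c, y}; from T'::=P y c we get {a, b, c, y}. So FIRST(T') = {a, b, c, y}.
FIRST(P'): from P'::=R b we get {a, b, c, y}; from P'::=b P' R we get {b}; from P'::=λ we get {λ}. So FIRST(P') = {λ, a, b, c, y}.
FIRST(T P' b): take FIRST of each symbol in turn, carrying on past any symbol whose FIRST contains λ; result {a, b, c, y}.

{a, b, c, y}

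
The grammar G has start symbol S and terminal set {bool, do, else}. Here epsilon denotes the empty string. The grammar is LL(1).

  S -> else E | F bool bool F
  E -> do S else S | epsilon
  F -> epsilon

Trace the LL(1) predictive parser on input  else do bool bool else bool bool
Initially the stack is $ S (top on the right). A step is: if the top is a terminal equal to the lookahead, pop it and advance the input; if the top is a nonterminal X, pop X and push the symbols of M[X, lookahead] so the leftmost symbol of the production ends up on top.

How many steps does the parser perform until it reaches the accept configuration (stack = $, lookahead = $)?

step 1: stack=$ S  input=else do bool bool else bool bool $  — expand S -> else E
step 2: stack=$ E else  input=else do bool bool else bool bool $  — match else
step 3: stack=$ E  input=do bool bool else bool bool $  — expand E -> do S else S
step 4: stack=$ S else S do  input=do bool bool else bool bool $  — match do
step 5: stack=$ S else S  input=bool bool else bool bool $  — expand S -> F bool bool F
step 6: stack=$ S else F bool bool F  input=bool bool else bool bool $  — expand F -> epsilon
step 7: stack=$ S else F bool bool  input=bool bool else bool bool $  — match bool
step 8: stack=$ S else F bool  input=bool else bool bool $  — match bool
step 9: stack=$ S else F  input=else bool bool $  — expand F -> epsilon
step 10: stack=$ S else  input=else bool bool $  — match else
step 11: stack=$ S  input=bool bool $  — expand S -> F bool bool F
step 12: stack=$ F bool bool F  input=bool bool $  — expand F -> epsilon
step 13: stack=$ F bool bool  input=bool bool $  — match bool
step 14: stack=$ F bool  input=bool $  — match bool
step 15: stack=$ F  input=$  — expand F -> epsilon
Accept reached after 15 steps.

15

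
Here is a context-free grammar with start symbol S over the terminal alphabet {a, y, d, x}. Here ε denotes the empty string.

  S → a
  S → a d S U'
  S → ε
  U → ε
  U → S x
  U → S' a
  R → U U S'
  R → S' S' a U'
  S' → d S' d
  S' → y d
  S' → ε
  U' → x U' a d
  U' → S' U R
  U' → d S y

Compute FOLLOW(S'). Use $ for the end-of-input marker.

{$, a, d, x, y}

FIRST(S): from S→a we get {a}; from S→a d S U' we get {a}; from S→ε we get {ε}. So FIRST(S) = {ε, a}.
FIRST(S'): from S'→d S' d we get {d}; from S'→y d we get {y}; from S'→ε we get {ε}. So FIRST(S') = {ε, d, y}.
FIRST(U): from U→ε we get {ε}; from U→S x we get {a, x}; from U→S' a we get {a, d, y}. So FIRST(U) = {ε, a, d, x, y}.
FIRST(R): from R→U U S' we get {ε, a, d, x, y}; from R→S' S' a U' we get {a, d, y}. So FIRST(R) = {ε, a, d, x, y}.
FIRST(U'): from U'→x U' a d we get {x}; from U'→S' U R we get {ε, a, d, x, y}; from U'→d S y we get {d}. So FIRST(U') = {ε, a, d, x, y}.
FOLLOW(S) includes $ since S is the start symbol.
FOLLOW(S): in S→a d S U', S is followed by U' with FIRST {ε, a, d, x, y}; in S→a d S U', the suffix after S is nullable (adds nothing new); in U→S x, S is followed by x with FIRST {x}; in U'→d S y, S is followed by y with FIRST {y}. Thus FOLLOW(S) = {$, a, d, x, y}.
FOLLOW(U): in R→U U S' (occurrence 1), U is followed by U S' with FIRST {ε, a, d, x, y}; in R→U U S' (occurrence 1), the suffix after U is nullable, so FOLLOW(U) ⊇ FOLLOW(R) = {$, a, d, x, y}; in R→U U S' (occurrence 2), U is followed by S' with FIRST {ε, d, y}; in R→U U S' (occurrence 2), the suffix after U is nullable, so FOLLOW(U) ⊇ FOLLOW(R) = {$, a, d, x, y}; in U'→S' U R, U is followed by R with FIRST {ε, a, d, x, y}; in U'→S' U R, the suffix after U is nullable, so FOLLOW(U) ⊇ FOLLOW(U') = {$, a, d, x, y}. Thus FOLLOW(U) = {$, a, d, x, y}.
FOLLOW(R): in U'→S' U R, the suffix after R is empty, so FOLLOW(R) ⊇ FOLLOW(U') = {$, a, d, x, y}. Thus FOLLOW(R) = {$, a, d, x, y}.
FOLLOW(U'): in S→a d S U', the suffix after U' is empty, so FOLLOW(U') ⊇ FOLLOW(S) = {$, a, d, x, y}; in R→S' S' a U', the suffix after U' is empty, so FOLLOW(U') ⊇ FOLLOW(R) = {$, a, d, x, y}; in U'→x U' a d, U' is followed by a d with FIRST {a}. Thus FOLLOW(U') = {$, a, d, x, y}.
FOLLOW(S'): in U→S' a, S' is followed by a with FIRST {a}; in R→U U S', the suffix after S' is empty, so FOLLOW(S') ⊇ FOLLOW(R) = {$, a, d, x, y}; in R→S' S' a U' (occurrence 1), S' is followed by S' a U' with FIRST {a, d, y}; in R→S' S' a U' (occurrence 2), S' is followed by a U' with FIRST {a}; in S'→d S' d, S' is followed by d with FIRST {d}; in U'→S' U R, S' is followed by U R with FIRST {ε, a, d, x, y}; in U'→S' U R, the suffix after S' is nullable, so FOLLOW(S') ⊇ FOLLOW(U') = {$, a, d, x, y}. Thus FOLLOW(S') = {$, a, d, x, y}.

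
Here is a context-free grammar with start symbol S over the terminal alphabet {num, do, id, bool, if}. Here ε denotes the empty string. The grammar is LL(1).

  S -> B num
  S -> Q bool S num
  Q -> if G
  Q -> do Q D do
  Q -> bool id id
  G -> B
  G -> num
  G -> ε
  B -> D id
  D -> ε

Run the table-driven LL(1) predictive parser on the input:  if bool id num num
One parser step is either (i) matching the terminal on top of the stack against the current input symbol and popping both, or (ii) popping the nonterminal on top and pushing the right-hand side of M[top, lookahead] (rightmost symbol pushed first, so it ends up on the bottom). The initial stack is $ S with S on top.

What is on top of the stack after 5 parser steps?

step 1: stack=$ S  input=if bool id num num $  — expand S -> Q bool S num
step 2: stack=$ num S bool Q  input=if bool id num num $  — expand Q -> if G
step 3: stack=$ num S bool G if  input=if bool id num num $  — match if
step 4: stack=$ num S bool G  input=bool id num num $  — expand G -> ε
step 5: stack=$ num S bool  input=bool id num num $  — match bool
Stack after step 5: $ num S (top = S).

S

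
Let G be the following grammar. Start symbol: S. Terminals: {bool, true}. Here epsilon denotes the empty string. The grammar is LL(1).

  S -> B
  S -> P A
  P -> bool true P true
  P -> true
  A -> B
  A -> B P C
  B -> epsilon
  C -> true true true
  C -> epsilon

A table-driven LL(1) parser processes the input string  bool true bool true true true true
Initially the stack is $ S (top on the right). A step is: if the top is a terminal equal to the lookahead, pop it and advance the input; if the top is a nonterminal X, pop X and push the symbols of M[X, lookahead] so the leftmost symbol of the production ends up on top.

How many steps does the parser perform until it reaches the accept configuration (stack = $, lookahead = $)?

      Stack                      Input                                 Action
   1  $ S                        bool true bool true true true true $  expand S -> P A
   2  $ A P                      bool true bool true true true true $  expand P -> bool true P true
   3  $ A true P true bool       bool true bool true true true true $  match bool
   4  $ A true P true            true bool true true true true $       match true
   5  $ A true P                 bool true true true true $            expand P -> bool true P true
   6  $ A true true P true bool  bool true true true true $            match bool
   7  $ A true true P true       true true true true $                 match true
   8  $ A true true P            true true true $                      expand P -> true
   9  $ A true true true         true true true $                      match true
  10  $ A true true              true true $                           match true
  11  $ A true                   true $                                match true
  12  $ A                        $                                     expand A -> B
  13  $ B                        $                                     expand B -> epsilon
Accept reached after 13 steps.

13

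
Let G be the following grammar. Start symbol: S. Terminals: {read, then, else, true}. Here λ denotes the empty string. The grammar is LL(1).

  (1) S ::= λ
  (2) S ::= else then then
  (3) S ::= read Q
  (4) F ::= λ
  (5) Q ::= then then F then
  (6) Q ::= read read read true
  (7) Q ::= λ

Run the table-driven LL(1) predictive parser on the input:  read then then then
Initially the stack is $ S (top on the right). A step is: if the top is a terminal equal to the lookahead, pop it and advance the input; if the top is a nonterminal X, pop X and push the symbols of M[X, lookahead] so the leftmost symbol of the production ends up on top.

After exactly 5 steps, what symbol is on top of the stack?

F

     Stack               Input                  Action
  1  $ S                 read then then then $  expand S ::= read Q
  2  $ Q read            read then then then $  match read
  3  $ Q                 then then then $       expand Q ::= then then F then
  4  $ then F then then  then then then $       match then
  5  $ then F then       then then $            match then
Stack after step 5: $ then F (top = F).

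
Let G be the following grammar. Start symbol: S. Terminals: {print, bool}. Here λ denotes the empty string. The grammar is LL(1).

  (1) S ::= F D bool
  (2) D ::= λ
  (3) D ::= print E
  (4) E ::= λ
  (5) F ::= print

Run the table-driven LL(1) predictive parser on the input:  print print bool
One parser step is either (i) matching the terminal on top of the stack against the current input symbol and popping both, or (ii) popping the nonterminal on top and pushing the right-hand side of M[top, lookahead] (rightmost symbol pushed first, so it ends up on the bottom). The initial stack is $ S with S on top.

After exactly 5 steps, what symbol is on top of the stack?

E

step 1: stack=$ S  input=print print bool $  — expand S ::= F D bool
step 2: stack=$ bool D F  input=print print bool $  — expand F ::= print
step 3: stack=$ bool D print  input=print print bool $  — match print
step 4: stack=$ bool D  input=print bool $  — expand D ::= print E
step 5: stack=$ bool E print  input=print bool $  — match print
Stack after step 5: $ bool E (top = E).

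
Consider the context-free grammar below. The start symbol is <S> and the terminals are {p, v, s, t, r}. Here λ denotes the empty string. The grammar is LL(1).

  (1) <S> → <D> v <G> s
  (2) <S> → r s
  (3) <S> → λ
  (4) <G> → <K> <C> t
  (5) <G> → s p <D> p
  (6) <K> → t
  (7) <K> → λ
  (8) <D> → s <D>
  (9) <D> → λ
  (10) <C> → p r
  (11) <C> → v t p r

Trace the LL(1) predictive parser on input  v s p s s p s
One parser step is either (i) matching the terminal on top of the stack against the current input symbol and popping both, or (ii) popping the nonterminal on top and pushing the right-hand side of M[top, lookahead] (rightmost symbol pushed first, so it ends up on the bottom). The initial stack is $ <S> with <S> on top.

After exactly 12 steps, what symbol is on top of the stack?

      Stack          Input            Action
   1  $ <S>          v s p s s p s $  expand <S> → <D> v <G> s
   2  $ s <G> v <D>  v s p s s p s $  expand <D> → λ
   3  $ s <G> v      v s p s s p s $  match v
   4  $ s <G>        s p s s p s $    expand <G> → s p <D> p
   5  $ s p <D> p s  s p s s p s $    match s
   6  $ s p <D> p    p s s p s $      match p
   7  $ s p <D>      s s p s $        expand <D> → s <D>
   8  $ s p <D> s    s s p s $        match s
   9  $ s p <D>      s p s $          expand <D> → s <D>
  10  $ s p <D> s    s p s $          match s
  11  $ s p <D>      p s $            expand <D> → λ
  12  $ s p          p s $            match p
Stack after step 12: $ s (top = s).

s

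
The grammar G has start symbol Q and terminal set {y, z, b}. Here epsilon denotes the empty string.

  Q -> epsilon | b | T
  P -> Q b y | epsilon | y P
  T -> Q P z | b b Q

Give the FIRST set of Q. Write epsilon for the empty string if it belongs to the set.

{epsilon, b, y, z}

FIRST(Q) = {epsilon, b, y, z}  (via T)
FIRST(P) = {epsilon, b, y, z}  (via Q b y)
FIRST(T) = {b, y, z}  (via Q P z)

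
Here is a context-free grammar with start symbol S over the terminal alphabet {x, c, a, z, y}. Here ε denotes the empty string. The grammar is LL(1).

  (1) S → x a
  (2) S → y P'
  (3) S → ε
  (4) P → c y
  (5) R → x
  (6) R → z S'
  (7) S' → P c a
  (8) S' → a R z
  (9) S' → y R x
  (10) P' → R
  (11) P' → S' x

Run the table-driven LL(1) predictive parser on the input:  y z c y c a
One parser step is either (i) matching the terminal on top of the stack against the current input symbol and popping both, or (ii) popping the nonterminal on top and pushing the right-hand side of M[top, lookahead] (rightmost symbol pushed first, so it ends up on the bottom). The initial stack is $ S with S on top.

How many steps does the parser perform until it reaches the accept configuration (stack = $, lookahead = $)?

      Stack      Input          Action
   1  $ S        y z c y c a $  expand S → y P'
   2  $ P' y     y z c y c a $  match y
   3  $ P'       z c y c a $    expand P' → R
   4  $ R        z c y c a $    expand R → z S'
   5  $ S' z     z c y c a $    match z
   6  $ S'       c y c a $      expand S' → P c a
   7  $ a c P    c y c a $      expand P → c y
   8  $ a c y c  c y c a $      match c
   9  $ a c y    y c a $        match y
  10  $ a c      c a $          match c
  11  $ a        a $            match a
Accept reached after 11 steps.

11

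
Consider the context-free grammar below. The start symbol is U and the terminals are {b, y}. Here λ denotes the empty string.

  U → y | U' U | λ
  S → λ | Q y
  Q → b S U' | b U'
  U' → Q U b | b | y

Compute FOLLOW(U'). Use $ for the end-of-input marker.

FIRST(Q) = {b}
FIRST(S) = {λ, b}  (via Q y)
FIRST(U') = {b, y}  (via Q U b)
FIRST(U) = {λ, b, y}  (via U' U)
FOLLOW(U) includes $ since U is the start symbol.
FOLLOW(U): in U→U' U, the suffix after U is empty (adds nothing new); in U'→Q U b, U is followed by b with FIRST {b}. Thus FOLLOW(U) = {$, b}.
FOLLOW(S): in Q→b S U', S is followed by U' with FIRST {b, y}. Thus FOLLOW(S) = {b, y}.
FOLLOW(Q): in S→Q y, Q is followed by y with FIRST {y}; in U'→Q U b, Q is followed by U b with FIRST {b, y}. Thus FOLLOW(Q) = {b, y}.
FOLLOW(U'): in U→U' U, U' is followed by U with FIRST {λ, b, y}; in U→U' U, the suffix after U' is nullable, so FOLLOW(U') ⊇ FOLLOW(U) = {$, b}; in Q→b S U', the suffix after U' is empty, so FOLLOW(U') ⊇ FOLLOW(Q) = {b, y}; in Q→b U', the suffix after U' is empty, so FOLLOW(U') ⊇ FOLLOW(Q) = {b, y}. Thus FOLLOW(U') = {$, b, y}.

{$, b, y}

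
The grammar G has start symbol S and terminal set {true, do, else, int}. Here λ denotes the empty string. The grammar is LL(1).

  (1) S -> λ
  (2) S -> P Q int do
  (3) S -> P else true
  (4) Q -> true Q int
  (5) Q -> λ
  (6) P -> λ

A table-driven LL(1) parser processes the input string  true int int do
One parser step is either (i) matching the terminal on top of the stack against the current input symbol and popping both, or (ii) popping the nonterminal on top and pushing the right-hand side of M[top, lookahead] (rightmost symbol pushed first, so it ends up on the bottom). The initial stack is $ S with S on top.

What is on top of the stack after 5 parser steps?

int

step 1: stack=$ S  input=true int int do $  — expand S -> P Q int do
step 2: stack=$ do int Q P  input=true int int do $  — expand P -> λ
step 3: stack=$ do int Q  input=true int int do $  — expand Q -> true Q int
step 4: stack=$ do int int Q true  input=true int int do $  — match true
step 5: stack=$ do int int Q  input=int int do $  — expand Q -> λ
Stack after step 5: $ do int int (top = int).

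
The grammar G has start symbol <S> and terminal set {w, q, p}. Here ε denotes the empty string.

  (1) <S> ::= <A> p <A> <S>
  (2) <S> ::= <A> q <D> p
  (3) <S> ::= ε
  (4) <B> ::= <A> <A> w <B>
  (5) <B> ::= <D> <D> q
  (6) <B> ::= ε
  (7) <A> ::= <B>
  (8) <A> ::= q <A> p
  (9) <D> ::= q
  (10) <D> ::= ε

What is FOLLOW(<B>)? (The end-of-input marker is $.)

{$, p, q, w}

FIRST(<D>): from <D>::=q we get {q}; from <D>::=ε we get {ε}. So FIRST(<D>) = {ε, q}.
FIRST(<S>): from <S>::=<A> p <A> <S> we get {p, q, w}; from <S>::=<A> q <D> p we get {q, w}; from <S>::=ε we get {ε}. So FIRST(<S>) = {ε, p, q, w}.
FIRST(<B>): from <B>::=<A> <A> w <B> we get {q, w}; from <B>::=<D> <D> q we get {q}; from <B>::=ε we get {ε}. So FIRST(<B>) = {ε, q, w}.
FIRST(<A>): from <A>::=<B> we get {ε, q, w}; from <A>::=q <A> p we get {q}. So FIRST(<A>) = {ε, q, w}.
FOLLOW(<S>) includes $ since <S> is the start symbol.
FOLLOW(<S>): in <S>::=<A> p <A> <S>, the suffix after <S> is empty (adds nothing new). Thus FOLLOW(<S>) = {$}.
FOLLOW(<A>): in <S>::=<A> p <A> <S> (occurrence 1), <A> is followed by p <A> <S> with FIRST {p}; in <S>::=<A> p <A> <S> (occurrence 2), <A> is followed by <S> with FIRST {ε, p, q, w}; in <S>::=<A> p <A> <S> (occurrence 2), the suffix after <A> is nullable, so FOLLOW(<A>) ⊇ FOLLOW(<S>) = {$}; in <S>::=<A> q <D> p, <A> is followed by q <D> p with FIRST {q}; in <B>::=<A> <A> w <B> (occurrence 1), <A> is followed by <A> w <B> with FIRST {q, w}; in <B>::=<A> <A> w <B> (occurrence 2), <A> is followed by w <B> with FIRST {w}; in <A>::=q <A> p, <A> is followed by p with FIRST {p}. Thus FOLLOW(<A>) = {$, p, q, w}.
FOLLOW(<B>): in <B>::=<A> <A> w <B>, the suffix after <B> is empty (adds nothing new); in <A>::=<B>, the suffix after <B> is empty, so FOLLOW(<B>) ⊇ FOLLOW(<A>) = {$, p, q, w}. Thus FOLLOW(<B>) = {$, p, q, w}.
FOLLOW(<D>): in <S>::=<A> q <D> p, <D> is followed by p with FIRST {p}; in <B>::=<D> <D> q (occurrence 1), <D> is followed by <D> q with FIRST {q}; in <B>::=<D> <D> q (occurrence 2), <D> is followed by q with FIRST {q}. Thus FOLLOW(<D>) = {p, q}.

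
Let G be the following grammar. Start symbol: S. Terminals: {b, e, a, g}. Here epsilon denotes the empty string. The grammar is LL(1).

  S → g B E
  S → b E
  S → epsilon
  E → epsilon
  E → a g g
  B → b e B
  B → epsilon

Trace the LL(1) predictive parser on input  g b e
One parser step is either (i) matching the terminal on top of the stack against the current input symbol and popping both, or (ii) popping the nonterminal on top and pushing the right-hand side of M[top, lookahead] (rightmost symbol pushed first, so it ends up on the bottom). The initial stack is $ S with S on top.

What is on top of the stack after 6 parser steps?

E

step 1: stack=$ S  input=g b e $  — expand S → g B E
step 2: stack=$ E B g  input=g b e $  — match g
step 3: stack=$ E B  input=b e $  — expand B → b e B
step 4: stack=$ E B e b  input=b e $  — match b
step 5: stack=$ E B e  input=e $  — match e
step 6: stack=$ E B  input=$  — expand B → epsilon
Stack after step 6: $ E (top = E).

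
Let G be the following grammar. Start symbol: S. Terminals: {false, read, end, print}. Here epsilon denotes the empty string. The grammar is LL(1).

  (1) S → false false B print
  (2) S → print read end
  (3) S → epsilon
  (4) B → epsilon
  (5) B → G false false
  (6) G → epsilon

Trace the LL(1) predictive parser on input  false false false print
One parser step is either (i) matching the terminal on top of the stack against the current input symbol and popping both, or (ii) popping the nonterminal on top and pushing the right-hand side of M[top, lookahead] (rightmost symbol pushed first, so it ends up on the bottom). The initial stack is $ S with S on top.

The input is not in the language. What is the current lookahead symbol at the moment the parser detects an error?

print

     Stack                  Input                      Action
  1  $ S                    false false false print $  expand S → false false B print
  2  $ print B false false  false false false print $  match false
  3  $ print B false        false false print $        match false
  4  $ print B              false print $              expand B → G false false
  5  $ print false false G  false print $              expand G → epsilon
  6  $ print false false    false print $              match false
  7  $ print false          print $                    error: top is terminal false but lookahead is print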